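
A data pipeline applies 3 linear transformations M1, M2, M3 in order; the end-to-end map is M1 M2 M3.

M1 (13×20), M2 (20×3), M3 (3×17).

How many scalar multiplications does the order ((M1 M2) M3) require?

1443

(M1 M2): 13×20 by 20×3 → 13×3, cost 13·20·3 = 780
((M1 M2) M3): 13×3 by 3×17 → 13×17, cost 13·3·17 = 663; cumulative 1443
Total: 1443 scalar multiplications.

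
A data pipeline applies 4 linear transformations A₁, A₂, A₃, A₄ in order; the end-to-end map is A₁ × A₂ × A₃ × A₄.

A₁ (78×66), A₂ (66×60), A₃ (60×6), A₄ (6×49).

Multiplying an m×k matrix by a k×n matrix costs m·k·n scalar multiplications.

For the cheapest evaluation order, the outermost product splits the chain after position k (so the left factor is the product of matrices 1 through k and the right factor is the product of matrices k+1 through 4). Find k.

Adjacent pairs: A₁A₂ = 78·66·60 = 308880; A₂A₃ = 66·60·6 = 23760; A₃A₄ = 60·6·49 = 17640.
Length 3: A₁..A₃: k=1: 0+23760+78·66·6=54648; k=2: 308880+0+78·60·6=336960 → min 54648 | A₂..A₄: k=2: 0+17640+66·60·49=211680; k=3: 23760+0+66·6·49=43164 → min 43164.
Top-level splits: k=1: (A₁..A₁)·(A₂..A₄) → 0+43164+78·66·49 = 295416; k=2: (A₁..A₂)·(A₃..A₄) → 308880+17640+78·60·49 = 555840; k=3: (A₁..A₃)·(A₄..A₄) → 54648+0+78·6·49 = 77580.
Best split is after A₃, i.e. k = 3.

3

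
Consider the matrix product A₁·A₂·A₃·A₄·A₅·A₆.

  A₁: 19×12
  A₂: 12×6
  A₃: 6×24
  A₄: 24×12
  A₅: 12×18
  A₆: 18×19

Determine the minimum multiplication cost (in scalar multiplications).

Adjacent pairs: A₁A₂ = 19·12·6 = 1368; A₂A₃ = 12·6·24 = 1728; A₃A₄ = 6·24·12 = 1728; A₄A₅ = 24·12·18 = 5184; A₅A₆ = 12·18·19 = 4104.
Length 3: A₁..A₃: k=1: 0+1728+19·12·24=7200; k=2: 1368+0+19·6·24=4104 → min 4104 | A₂..A₄: k=2: 0+1728+12·6·12=2592; k=3: 1728+0+12·24·12=5184 → min 2592 | A₃..A₅: k=3: 0+5184+6·24·18=7776; k=4: 1728+0+6·12·18=3024 → min 3024 | A₄..A₆: k=4: 0+4104+24·12·19=9576; k=5: 5184+0+24·18·19=13392 → min 9576.
Length 4: A₁..A₄: k=1: 0+2592+19·12·12=5328; k=2: 1368+1728+19·6·12=4464; k=3: 4104+0+19·24·12=9576 → min 4464 | A₂..A₅: k=2: 0+3024+12·6·18=4320; k=3: 1728+5184+12·24·18=12096; k=4: 2592+0+12·12·18=5184 → min 4320 | A₃..A₆: k=3: 0+9576+6·24·19=12312; k=4: 1728+4104+6·12·19=7200; k=5: 3024+0+6·18·19=5076 → min 5076.
Length 5: A₁..A₅: k=1: 0+4320+19·12·18=8424; k=2: 1368+3024+19·6·18=6444; k=3: 4104+5184+19·24·18=17496; k=4: 4464+0+19·12·18=8568 → min 6444 | A₂..A₆: k=2: 0+5076+12·6·19=6444; k=3: 1728+9576+12·24·19=16776; k=4: 2592+4104+12·12·19=9432; k=5: 4320+0+12·18·19=8424 → min 6444.
Length 6: A₁..A₆: k=1: 0+6444+19·12·19=10776; k=2: 1368+5076+19·6·19=8610; k=3: 4104+9576+19·24·19=22344; k=4: 4464+4104+19·12·19=12900; k=5: 6444+0+19·18·19=12942 → min 8610.
Optimal order: ((A₁·A₂)·(((A₃·A₄)·A₅)·A₆)) with cost 8610.

8610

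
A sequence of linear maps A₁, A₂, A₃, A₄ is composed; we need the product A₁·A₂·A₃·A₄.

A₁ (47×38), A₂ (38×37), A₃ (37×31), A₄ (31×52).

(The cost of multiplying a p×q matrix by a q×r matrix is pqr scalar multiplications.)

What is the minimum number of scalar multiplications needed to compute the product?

174716

Adjacent pairs: A₁A₂ = 47·38·37 = 66082; A₂A₃ = 38·37·31 = 43586; A₃A₄ = 37·31·52 = 59644.
Length 3: A₁..A₃: k=1: 0+43586+47·38·31=98952; k=2: 66082+0+47·37·31=119991 → min 98952 | A₂..A₄: k=2: 0+59644+38·37·52=132756; k=3: 43586+0+38·31·52=104842 → min 104842.
Length 4: A₁..A₄: k=1: 0+104842+47·38·52=197714; k=2: 66082+59644+47·37·52=216154; k=3: 98952+0+47·31·52=174716 → min 174716.
Optimal order: ((A₁·(A₂·A₃))·A₄) with cost 174716.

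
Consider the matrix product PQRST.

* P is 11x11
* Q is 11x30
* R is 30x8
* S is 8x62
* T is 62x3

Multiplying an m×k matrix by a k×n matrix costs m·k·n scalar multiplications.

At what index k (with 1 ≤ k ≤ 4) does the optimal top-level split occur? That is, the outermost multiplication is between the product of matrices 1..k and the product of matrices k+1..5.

1

Adjacent pairs: PQ = 11·11·30 = 3630; QR = 11·30·8 = 2640; RS = 30·8·62 = 14880; ST = 8·62·3 = 1488.
Length 3: P..R: k=1: 0+2640+11·11·8=3608; k=2: 3630+0+11·30·8=6270 → min 3608 | Q..S: k=2: 0+14880+11·30·62=35340; k=3: 2640+0+11·8·62=8096 → min 8096 | R..T: k=3: 0+1488+30·8·3=2208; k=4: 14880+0+30·62·3=20460 → min 2208.
Length 4: P..S: k=1: 0+8096+11·11·62=15598; k=2: 3630+14880+11·30·62=38970; k=3: 3608+0+11·8·62=9064 → min 9064 | Q..T: k=2: 0+2208+11·30·3=3198; k=3: 2640+1488+11·8·3=4392; k=4: 8096+0+11·62·3=10142 → min 3198.
Top-level splits: k=1: (P..P)·(Q..T) → 0+3198+11·11·3 = 3561; k=2: (P..Q)·(R..T) → 3630+2208+11·30·3 = 6828; k=3: (P..R)·(S..T) → 3608+1488+11·8·3 = 5360; k=4: (P..S)·(T..T) → 9064+0+11·62·3 = 11110.
Best split is after P, i.e. k = 1.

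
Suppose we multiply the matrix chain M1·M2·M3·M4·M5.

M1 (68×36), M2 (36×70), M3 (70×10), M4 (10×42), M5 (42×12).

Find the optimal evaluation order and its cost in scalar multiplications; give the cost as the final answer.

62880

Adjacent pairs: M1M2 = 68·36·70 = 171360; M2M3 = 36·70·10 = 25200; M3M4 = 70·10·42 = 29400; M4M5 = 10·42·12 = 5040.
Length 3: M1..M3: k=1: 0+25200+68·36·10=49680; k=2: 171360+0+68·70·10=218960 → min 49680 | M2..M4: k=2: 0+29400+36·70·42=135240; k=3: 25200+0+36·10·42=40320 → min 40320 | M3..M5: k=3: 0+5040+70·10·12=13440; k=4: 29400+0+70·42·12=64680 → min 13440.
Length 4: M1..M4: k=1: 0+40320+68·36·42=143136; k=2: 171360+29400+68·70·42=400680; k=3: 49680+0+68·10·42=78240 → min 78240 | M2..M5: k=2: 0+13440+36·70·12=43680; k=3: 25200+5040+36·10·12=34560; k=4: 40320+0+36·42·12=58464 → min 34560.
Length 5: M1..M5: k=1: 0+34560+68·36·12=63936; k=2: 171360+13440+68·70·12=241920; k=3: 49680+5040+68·10·12=62880; k=4: 78240+0+68·42·12=112512 → min 62880.
Optimal parenthesization: ((M1·(M2·M3))·(M4·M5)) with cost 62880.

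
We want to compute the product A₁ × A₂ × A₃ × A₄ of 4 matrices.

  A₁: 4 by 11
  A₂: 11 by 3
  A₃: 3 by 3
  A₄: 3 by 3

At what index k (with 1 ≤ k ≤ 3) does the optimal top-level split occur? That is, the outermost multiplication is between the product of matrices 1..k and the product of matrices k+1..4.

Adjacent pairs: A₁A₂ = 4·11·3 = 132; A₂A₃ = 11·3·3 = 99; A₃A₄ = 3·3·3 = 27.
Length 3: A₁..A₃: k=1: 0+99+4·11·3=231; k=2: 132+0+4·3·3=168 → min 168 | A₂..A₄: k=2: 0+27+11·3·3=126; k=3: 99+0+11·3·3=198 → min 126.
Top-level splits: k=1: (A₁..A₁)·(A₂..A₄) → 0+126+4·11·3 = 258; k=2: (A₁..A₂)·(A₃..A₄) → 132+27+4·3·3 = 195; k=3: (A₁..A₃)·(A₄..A₄) → 168+0+4·3·3 = 204.
Best split is after A₂, i.e. k = 2.

2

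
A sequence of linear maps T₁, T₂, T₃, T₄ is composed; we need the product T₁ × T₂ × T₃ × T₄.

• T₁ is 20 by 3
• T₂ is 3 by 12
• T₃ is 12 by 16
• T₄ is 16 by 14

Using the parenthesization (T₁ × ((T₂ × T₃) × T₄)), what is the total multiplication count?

(T₂ × T₃): 3×12 by 12×16 → 3×16, cost 3·12·16 = 576
((T₂ × T₃) × T₄): 3×16 by 16×14 → 3×14, cost 3·16·14 = 672; cumulative 1248
(T₁ × ((T₂ × T₃) × T₄)): 20×3 by 3×14 → 20×14, cost 20·3·14 = 840; cumulative 2088
Total: 2088 scalar multiplications.

2088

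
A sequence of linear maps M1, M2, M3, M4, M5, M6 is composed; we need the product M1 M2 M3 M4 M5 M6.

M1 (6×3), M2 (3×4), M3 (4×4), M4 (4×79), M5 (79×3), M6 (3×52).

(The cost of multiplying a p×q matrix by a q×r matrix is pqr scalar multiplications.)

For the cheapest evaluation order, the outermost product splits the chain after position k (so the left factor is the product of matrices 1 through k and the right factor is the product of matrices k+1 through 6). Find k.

5

Adjacent pairs: M1M2 = 6·3·4 = 72; M2M3 = 3·4·4 = 48; M3M4 = 4·4·79 = 1264; M4M5 = 4·79·3 = 948; M5M6 = 79·3·52 = 12324.
Length 3: M1..M3: k=1: 0+48+6·3·4=120; k=2: 72+0+6·4·4=168 → min 120 | M2..M4: k=2: 0+1264+3·4·79=2212; k=3: 48+0+3·4·79=996 → min 996 | M3..M5: k=3: 0+948+4·4·3=996; k=4: 1264+0+4·79·3=2212 → min 996 | M4..M6: k=4: 0+12324+4·79·52=28756; k=5: 948+0+4·3·52=1572 → min 1572.
Length 4: M1..M4: k=1: 0+996+6·3·79=2418; k=2: 72+1264+6·4·79=3232; k=3: 120+0+6·4·79=2016 → min 2016 | M2..M5: k=2: 0+996+3·4·3=1032; k=3: 48+948+3·4·3=1032; k=4: 996+0+3·79·3=1707 → min 1032 | M3..M6: k=3: 0+1572+4·4·52=2404; k=4: 1264+12324+4·79·52=30020; k=5: 996+0+4·3·52=1620 → min 1620.
Length 5: M1..M5: k=1: 0+1032+6·3·3=1086; k=2: 72+996+6·4·3=1140; k=3: 120+948+6·4·3=1140; k=4: 2016+0+6·79·3=3438 → min 1086 | M2..M6: k=2: 0+1620+3·4·52=2244; k=3: 48+1572+3·4·52=2244; k=4: 996+12324+3·79·52=25644; k=5: 1032+0+3·3·52=1500 → min 1500.
Top-level splits: k=1: (M1..M1)·(M2..M6) → 0+1500+6·3·52 = 2436; k=2: (M1..M2)·(M3..M6) → 72+1620+6·4·52 = 2940; k=3: (M1..M3)·(M4..M6) → 120+1572+6·4·52 = 2940; k=4: (M1..M4)·(M5..M6) → 2016+12324+6·79·52 = 38988; k=5: (M1..M5)·(M6..M6) → 1086+0+6·3·52 = 2022.
Best split is after M5, i.e. k = 5.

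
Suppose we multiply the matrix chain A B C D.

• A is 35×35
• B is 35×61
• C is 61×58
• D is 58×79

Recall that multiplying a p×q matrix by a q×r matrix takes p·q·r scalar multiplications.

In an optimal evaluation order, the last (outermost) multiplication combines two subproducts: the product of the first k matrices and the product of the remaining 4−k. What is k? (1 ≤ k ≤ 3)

3

Adjacent pairs: AB = 35·35·61 = 74725; BC = 35·61·58 = 123830; CD = 61·58·79 = 279502.
Length 3: A..C: k=1: 0+123830+35·35·58=194880; k=2: 74725+0+35·61·58=198555 → min 194880 | B..D: k=2: 0+279502+35·61·79=448167; k=3: 123830+0+35·58·79=284200 → min 284200.
Top-level splits: k=1: (A..A)·(B..D) → 0+284200+35·35·79 = 380975; k=2: (A..B)·(C..D) → 74725+279502+35·61·79 = 522892; k=3: (A..C)·(D..D) → 194880+0+35·58·79 = 355250.
Best split is after C, i.e. k = 3.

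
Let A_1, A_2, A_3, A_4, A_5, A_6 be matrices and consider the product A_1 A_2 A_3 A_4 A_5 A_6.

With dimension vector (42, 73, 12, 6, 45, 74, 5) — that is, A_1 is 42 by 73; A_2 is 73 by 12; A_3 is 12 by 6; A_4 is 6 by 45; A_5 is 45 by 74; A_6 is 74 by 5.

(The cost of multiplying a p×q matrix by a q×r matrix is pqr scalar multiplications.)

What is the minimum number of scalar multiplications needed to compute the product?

Adjacent pairs: A_1A_2 = 42·73·12 = 36792; A_2A_3 = 73·12·6 = 5256; A_3A_4 = 12·6·45 = 3240; A_4A_5 = 6·45·74 = 19980; A_5A_6 = 45·74·5 = 16650.
Length 3: A_1..A_3: k=1: 0+5256+42·73·6=23652; k=2: 36792+0+42·12·6=39816 → min 23652 | A_2..A_4: k=2: 0+3240+73·12·45=42660; k=3: 5256+0+73·6·45=24966 → min 24966 | A_3..A_5: k=3: 0+19980+12·6·74=25308; k=4: 3240+0+12·45·74=43200 → min 25308 | A_4..A_6: k=4: 0+16650+6·45·5=18000; k=5: 19980+0+6·74·5=22200 → min 18000.
Length 4: A_1..A_4: k=1: 0+24966+42·73·45=162936; k=2: 36792+3240+42·12·45=62712; k=3: 23652+0+42·6·45=34992 → min 34992 | A_2..A_5: k=2: 0+25308+73·12·74=90132; k=3: 5256+19980+73·6·74=57648; k=4: 24966+0+73·45·74=268056 → min 57648 | A_3..A_6: k=3: 0+18000+12·6·5=18360; k=4: 3240+16650+12·45·5=22590; k=5: 25308+0+12·74·5=29748 → min 18360.
Length 5: A_1..A_5: k=1: 0+57648+42·73·74=284532; k=2: 36792+25308+42·12·74=99396; k=3: 23652+19980+42·6·74=62280; k=4: 34992+0+42·45·74=174852 → min 62280 | A_2..A_6: k=2: 0+18360+73·12·5=22740; k=3: 5256+18000+73·6·5=25446; k=4: 24966+16650+73·45·5=58041; k=5: 57648+0+73·74·5=84658 → min 22740.
Length 6: A_1..A_6: k=1: 0+22740+42·73·5=38070; k=2: 36792+18360+42·12·5=57672; k=3: 23652+18000+42·6·5=42912; k=4: 34992+16650+42·45·5=61092; k=5: 62280+0+42·74·5=77820 → min 38070.
Optimal order: (A_1 (A_2 (A_3 (A_4 (A_5 A_6))))) with cost 38070.

38070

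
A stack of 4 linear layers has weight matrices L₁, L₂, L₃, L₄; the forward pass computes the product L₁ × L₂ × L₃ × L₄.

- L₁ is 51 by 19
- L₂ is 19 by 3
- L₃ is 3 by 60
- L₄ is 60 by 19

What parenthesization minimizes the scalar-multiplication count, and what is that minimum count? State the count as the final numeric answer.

9234

Adjacent pairs: L₁L₂ = 51·19·3 = 2907; L₂L₃ = 19·3·60 = 3420; L₃L₄ = 3·60·19 = 3420.
Length 3: L₁..L₃: k=1: 0+3420+51·19·60=61560; k=2: 2907+0+51·3·60=12087 → min 12087 | L₂..L₄: k=2: 0+3420+19·3·19=4503; k=3: 3420+0+19·60·19=25080 → min 4503.
Length 4: L₁..L₄: k=1: 0+4503+51·19·19=22914; k=2: 2907+3420+51·3·19=9234; k=3: 12087+0+51·60·19=70227 → min 9234.
Optimal parenthesization: ((L₁ × L₂) × (L₃ × L₄)) with cost 9234.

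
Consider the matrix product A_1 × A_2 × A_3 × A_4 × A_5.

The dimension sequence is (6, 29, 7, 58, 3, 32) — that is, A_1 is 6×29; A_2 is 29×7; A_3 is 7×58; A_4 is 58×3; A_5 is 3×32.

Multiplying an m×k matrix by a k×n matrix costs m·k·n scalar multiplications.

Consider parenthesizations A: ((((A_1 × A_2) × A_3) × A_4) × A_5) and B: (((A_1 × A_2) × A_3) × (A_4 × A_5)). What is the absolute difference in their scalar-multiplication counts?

Order A = ((((A_1 × A_2) × A_3) × A_4) × A_5): (A_1 × A_2): 6×29 by 29×7 → 6×7, cost 6·29·7 = 1218; ((A_1 × A_2) × A_3): 6×7 by 7×58 → 6×58, cost 6·7·58 = 2436; cumulative 3654; (((A_1 × A_2) × A_3) × A_4): 6×58 by 58×3 → 6×3, cost 6·58·3 = 1044; cumulative 4698; ((((A_1 × A_2) × A_3) × A_4) × A_5): 6×3 by 3×32 → 6×32, cost 6·3·32 = 576; cumulative 5274. Total 5274.
Order B = (((A_1 × A_2) × A_3) × (A_4 × A_5)): (A_1 × A_2): 6×29 by 29×7 → 6×7, cost 6·29·7 = 1218; ((A_1 × A_2) × A_3): 6×7 by 7×58 → 6×58, cost 6·7·58 = 2436; cumulative 3654; (A_4 × A_5): 58×3 by 3×32 → 58×32, cost 58·3·32 = 5568; (((A_1 × A_2) × A_3) × (A_4 × A_5)): 6×58 by 58×32 → 6×32, cost 6·58·32 = 11136; cumulative 20358. Total 20358.
Difference: |5274 − 20358| = 15084.

15084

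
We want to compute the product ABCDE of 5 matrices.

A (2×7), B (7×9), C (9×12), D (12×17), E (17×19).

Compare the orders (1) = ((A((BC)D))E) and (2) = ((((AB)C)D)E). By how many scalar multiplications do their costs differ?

Order (1) = ((A((BC)D))E): (BC): 7×9 by 9×12 → 7×12, cost 7·9·12 = 756; ((BC)D): 7×12 by 12×17 → 7×17, cost 7·12·17 = 1428; cumulative 2184; (A((BC)D)): 2×7 by 7×17 → 2×17, cost 2·7·17 = 238; cumulative 2422; ((A((BC)D))E): 2×17 by 17×19 → 2×19, cost 2·17·19 = 646; cumulative 3068. Total 3068.
Order (2) = ((((AB)C)D)E): (AB): 2×7 by 7×9 → 2×9, cost 2·7·9 = 126; ((AB)C): 2×9 by 9×12 → 2×12, cost 2·9·12 = 216; cumulative 342; (((AB)C)D): 2×12 by 12×17 → 2×17, cost 2·12·17 = 408; cumulative 750; ((((AB)C)D)E): 2×17 by 17×19 → 2×19, cost 2·17·19 = 646; cumulative 1396. Total 1396.
Difference: |3068 − 1396| = 1672.

1672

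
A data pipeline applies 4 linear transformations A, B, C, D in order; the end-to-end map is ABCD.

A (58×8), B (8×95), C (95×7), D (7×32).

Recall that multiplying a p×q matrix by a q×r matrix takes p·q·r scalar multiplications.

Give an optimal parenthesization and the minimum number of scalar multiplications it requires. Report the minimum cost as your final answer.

21560

Adjacent pairs: AB = 58·8·95 = 44080; BC = 8·95·7 = 5320; CD = 95·7·32 = 21280.
Length 3: A..C: k=1: 0+5320+58·8·7=8568; k=2: 44080+0+58·95·7=82650 → min 8568 | B..D: k=2: 0+21280+8·95·32=45600; k=3: 5320+0+8·7·32=7112 → min 7112.
Length 4: A..D: k=1: 0+7112+58·8·32=21960; k=2: 44080+21280+58·95·32=241680; k=3: 8568+0+58·7·32=21560 → min 21560.
Optimal parenthesization: ((A(BC))D) with cost 21560.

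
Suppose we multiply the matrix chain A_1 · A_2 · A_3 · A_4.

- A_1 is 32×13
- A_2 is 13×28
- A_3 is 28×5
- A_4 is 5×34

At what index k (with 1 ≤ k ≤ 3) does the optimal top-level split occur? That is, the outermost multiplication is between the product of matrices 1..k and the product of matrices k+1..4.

Adjacent pairs: A_1A_2 = 32·13·28 = 11648; A_2A_3 = 13·28·5 = 1820; A_3A_4 = 28·5·34 = 4760.
Length 3: A_1..A_3: k=1: 0+1820+32·13·5=3900; k=2: 11648+0+32·28·5=16128 → min 3900 | A_2..A_4: k=2: 0+4760+13·28·34=17136; k=3: 1820+0+13·5·34=4030 → min 4030.
Top-level splits: k=1: (A_1..A_1)·(A_2..A_4) → 0+4030+32·13·34 = 18174; k=2: (A_1..A_2)·(A_3..A_4) → 11648+4760+32·28·34 = 46872; k=3: (A_1..A_3)·(A_4..A_4) → 3900+0+32·5·34 = 9340.
Best split is after A_3, i.e. k = 3.

3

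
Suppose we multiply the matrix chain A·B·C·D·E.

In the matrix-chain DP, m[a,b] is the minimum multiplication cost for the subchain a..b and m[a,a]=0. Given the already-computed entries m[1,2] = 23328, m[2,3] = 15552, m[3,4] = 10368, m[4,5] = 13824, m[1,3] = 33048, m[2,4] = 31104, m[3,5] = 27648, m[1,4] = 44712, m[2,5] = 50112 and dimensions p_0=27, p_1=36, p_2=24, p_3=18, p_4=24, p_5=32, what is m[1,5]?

m[1,5] = min over k∈[1,4] of m[1,k]+m[k+1,5]+p_{0}·p_k·p_{5}.
k=1: 0 + 50112 + 27·36·32 = 81216; k=2: 23328 + 27648 + 27·24·32 = 71712; k=3: 33048 + 13824 + 27·18·32 = 62424; k=4: 44712 + 0 + 27·24·32 = 65448.
Minimum: 62424 at k=3.

62424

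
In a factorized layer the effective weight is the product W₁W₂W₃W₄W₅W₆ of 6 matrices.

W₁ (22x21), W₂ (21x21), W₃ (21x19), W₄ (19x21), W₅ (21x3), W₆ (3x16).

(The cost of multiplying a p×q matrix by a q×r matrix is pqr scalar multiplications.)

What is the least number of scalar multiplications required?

6159

Adjacent pairs: W₁W₂ = 22·21·21 = 9702; W₂W₃ = 21·21·19 = 8379; W₃W₄ = 21·19·21 = 8379; W₄W₅ = 19·21·3 = 1197; W₅W₆ = 21·3·16 = 1008.
Length 3: W₁..W₃: k=1: 0+8379+22·21·19=17157; k=2: 9702+0+22·21·19=18480 → min 17157 | W₂..W₄: k=2: 0+8379+21·21·21=17640; k=3: 8379+0+21·19·21=16758 → min 16758 | W₃..W₅: k=3: 0+1197+21·19·3=2394; k=4: 8379+0+21·21·3=9702 → min 2394 | W₄..W₆: k=4: 0+1008+19·21·16=7392; k=5: 1197+0+19·3·16=2109 → min 2109.
Length 4: W₁..W₄: k=1: 0+16758+22·21·21=26460; k=2: 9702+8379+22·21·21=27783; k=3: 17157+0+22·19·21=25935 → min 25935 | W₂..W₅: k=2: 0+2394+21·21·3=3717; k=3: 8379+1197+21·19·3=10773; k=4: 16758+0+21·21·3=18081 → min 3717 | W₃..W₆: k=3: 0+2109+21·19·16=8493; k=4: 8379+1008+21·21·16=16443; k=5: 2394+0+21·3·16=3402 → min 3402.
Length 5: W₁..W₅: k=1: 0+3717+22·21·3=5103; k=2: 9702+2394+22·21·3=13482; k=3: 17157+1197+22·19·3=19608; k=4: 25935+0+22·21·3=27321 → min 5103 | W₂..W₆: k=2: 0+3402+21·21·16=10458; k=3: 8379+2109+21·19·16=16872; k=4: 16758+1008+21·21·16=24822; k=5: 3717+0+21·3·16=4725 → min 4725.
Length 6: W₁..W₆: k=1: 0+4725+22·21·16=12117; k=2: 9702+3402+22·21·16=20496; k=3: 17157+2109+22·19·16=25954; k=4: 25935+1008+22·21·16=34335; k=5: 5103+0+22·3·16=6159 → min 6159.
Optimal order: ((W₁(W₂(W₃(W₄W₅))))W₆) with cost 6159.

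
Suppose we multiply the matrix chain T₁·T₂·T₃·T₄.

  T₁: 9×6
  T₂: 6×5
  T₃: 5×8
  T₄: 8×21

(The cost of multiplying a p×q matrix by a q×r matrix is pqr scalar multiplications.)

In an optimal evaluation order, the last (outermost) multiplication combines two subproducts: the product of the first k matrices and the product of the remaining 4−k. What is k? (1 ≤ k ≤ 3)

Adjacent pairs: T₁T₂ = 9·6·5 = 270; T₂T₃ = 6·5·8 = 240; T₃T₄ = 5·8·21 = 840.
Length 3: T₁..T₃: k=1: 0+240+9·6·8=672; k=2: 270+0+9·5·8=630 → min 630 | T₂..T₄: k=2: 0+840+6·5·21=1470; k=3: 240+0+6·8·21=1248 → min 1248.
Top-level splits: k=1: (T₁..T₁)·(T₂..T₄) → 0+1248+9·6·21 = 2382; k=2: (T₁..T₂)·(T₃..T₄) → 270+840+9·5·21 = 2055; k=3: (T₁..T₃)·(T₄..T₄) → 630+0+9·8·21 = 2142.
Best split is after T₂, i.e. k = 2.

2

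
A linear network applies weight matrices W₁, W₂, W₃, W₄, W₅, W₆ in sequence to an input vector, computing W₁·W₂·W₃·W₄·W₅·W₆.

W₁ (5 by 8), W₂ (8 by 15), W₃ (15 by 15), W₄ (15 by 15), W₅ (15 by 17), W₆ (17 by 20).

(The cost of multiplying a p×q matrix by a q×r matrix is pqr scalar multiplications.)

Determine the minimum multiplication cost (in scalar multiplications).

Adjacent pairs: W₁W₂ = 5·8·15 = 600; W₂W₃ = 8·15·15 = 1800; W₃W₄ = 15·15·15 = 3375; W₄W₅ = 15·15·17 = 3825; W₅W₆ = 15·17·20 = 5100.
Length 3: W₁..W₃: k=1: 0+1800+5·8·15=2400; k=2: 600+0+5·15·15=1725 → min 1725 | W₂..W₄: k=2: 0+3375+8·15·15=5175; k=3: 1800+0+8·15·15=3600 → min 3600 | W₃..W₅: k=3: 0+3825+15·15·17=7650; k=4: 3375+0+15·15·17=7200 → min 7200 | W₄..W₆: k=4: 0+5100+15·15·20=9600; k=5: 3825+0+15·17·20=8925 → min 8925.
Length 4: W₁..W₄: k=1: 0+3600+5·8·15=4200; k=2: 600+3375+5·15·15=5100; k=3: 1725+0+5·15·15=2850 → min 2850 | W₂..W₅: k=2: 0+7200+8·15·17=9240; k=3: 1800+3825+8·15·17=7665; k=4: 3600+0+8·15·17=5640 → min 5640 | W₃..W₆: k=3: 0+8925+15·15·20=13425; k=4: 3375+5100+15·15·20=12975; k=5: 7200+0+15·17·20=12300 → min 12300.
Length 5: W₁..W₅: k=1: 0+5640+5·8·17=6320; k=2: 600+7200+5·15·17=9075; k=3: 1725+3825+5·15·17=6825; k=4: 2850+0+5·15·17=4125 → min 4125 | W₂..W₆: k=2: 0+12300+8·15·20=14700; k=3: 1800+8925+8·15·20=13125; k=4: 3600+5100+8·15·20=11100; k=5: 5640+0+8·17·20=8360 → min 8360.
Length 6: W₁..W₆: k=1: 0+8360+5·8·20=9160; k=2: 600+12300+5·15·20=14400; k=3: 1725+8925+5·15·20=12150; k=4: 2850+5100+5·15·20=9450; k=5: 4125+0+5·17·20=5825 → min 5825.
Optimal order: (((((W₁·W₂)·W₃)·W₄)·W₅)·W₆) with cost 5825.

5825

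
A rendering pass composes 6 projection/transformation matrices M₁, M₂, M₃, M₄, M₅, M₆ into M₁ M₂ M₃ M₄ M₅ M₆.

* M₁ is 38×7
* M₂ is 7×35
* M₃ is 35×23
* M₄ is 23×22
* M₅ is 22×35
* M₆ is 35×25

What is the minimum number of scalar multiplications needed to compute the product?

27342

Adjacent pairs: M₁M₂ = 38·7·35 = 9310; M₂M₃ = 7·35·23 = 5635; M₃M₄ = 35·23·22 = 17710; M₄M₅ = 23·22·35 = 17710; M₅M₆ = 22·35·25 = 19250.
Length 3: M₁..M₃: k=1: 0+5635+38·7·23=11753; k=2: 9310+0+38·35·23=39900 → min 11753 | M₂..M₄: k=2: 0+17710+7·35·22=23100; k=3: 5635+0+7·23·22=9177 → min 9177 | M₃..M₅: k=3: 0+17710+35·23·35=45885; k=4: 17710+0+35·22·35=44660 → min 44660 | M₄..M₆: k=4: 0+19250+23·22·25=31900; k=5: 17710+0+23·35·25=37835 → min 31900.
Length 4: M₁..M₄: k=1: 0+9177+38·7·22=15029; k=2: 9310+17710+38·35·22=56280; k=3: 11753+0+38·23·22=30981 → min 15029 | M₂..M₅: k=2: 0+44660+7·35·35=53235; k=3: 5635+17710+7·23·35=28980; k=4: 9177+0+7·22·35=14567 → min 14567 | M₃..M₆: k=3: 0+31900+35·23·25=52025; k=4: 17710+19250+35·22·25=56210; k=5: 44660+0+35·35·25=75285 → min 52025.
Length 5: M₁..M₅: k=1: 0+14567+38·7·35=23877; k=2: 9310+44660+38·35·35=100520; k=3: 11753+17710+38·23·35=60053; k=4: 15029+0+38·22·35=44289 → min 23877 | M₂..M₆: k=2: 0+52025+7·35·25=58150; k=3: 5635+31900+7·23·25=41560; k=4: 9177+19250+7·22·25=32277; k=5: 14567+0+7·35·25=20692 → min 20692.
Length 6: M₁..M₆: k=1: 0+20692+38·7·25=27342; k=2: 9310+52025+38·35·25=94585; k=3: 11753+31900+38·23·25=65503; k=4: 15029+19250+38·22·25=55179; k=5: 23877+0+38·35·25=57127 → min 27342.
Optimal order: (M₁ ((((M₂ M₃) M₄) M₅) M₆)) with cost 27342.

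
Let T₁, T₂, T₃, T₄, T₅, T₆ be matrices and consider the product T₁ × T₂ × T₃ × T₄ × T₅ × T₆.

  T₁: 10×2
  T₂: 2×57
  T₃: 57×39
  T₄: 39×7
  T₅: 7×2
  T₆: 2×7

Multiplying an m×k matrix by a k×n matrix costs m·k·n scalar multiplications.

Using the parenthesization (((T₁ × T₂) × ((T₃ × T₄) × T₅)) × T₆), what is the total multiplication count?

18779

(T₁ × T₂): 10×2 by 2×57 → 10×57, cost 10·2·57 = 1140
(T₃ × T₄): 57×39 by 39×7 → 57×7, cost 57·39·7 = 15561
((T₃ × T₄) × T₅): 57×7 by 7×2 → 57×2, cost 57·7·2 = 798; cumulative 16359
((T₁ × T₂) × ((T₃ × T₄) × T₅)): 10×57 by 57×2 → 10×2, cost 10·57·2 = 1140; cumulative 18639
(((T₁ × T₂) × ((T₃ × T₄) × T₅)) × T₆): 10×2 by 2×7 → 10×7, cost 10·2·7 = 140; cumulative 18779
Total: 18779 scalar multiplications.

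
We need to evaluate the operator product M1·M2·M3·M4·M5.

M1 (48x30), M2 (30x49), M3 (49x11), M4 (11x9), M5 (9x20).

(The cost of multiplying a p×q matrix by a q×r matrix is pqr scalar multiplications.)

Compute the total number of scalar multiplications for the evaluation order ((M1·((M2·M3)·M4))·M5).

40740

(M2·M3): 30×49 by 49×11 → 30×11, cost 30·49·11 = 16170
((M2·M3)·M4): 30×11 by 11×9 → 30×9, cost 30·11·9 = 2970; cumulative 19140
(M1·((M2·M3)·M4)): 48×30 by 30×9 → 48×9, cost 48·30·9 = 12960; cumulative 32100
((M1·((M2·M3)·M4))·M5): 48×9 by 9×20 → 48×20, cost 48·9·20 = 8640; cumulative 40740
Total: 40740 scalar multiplications.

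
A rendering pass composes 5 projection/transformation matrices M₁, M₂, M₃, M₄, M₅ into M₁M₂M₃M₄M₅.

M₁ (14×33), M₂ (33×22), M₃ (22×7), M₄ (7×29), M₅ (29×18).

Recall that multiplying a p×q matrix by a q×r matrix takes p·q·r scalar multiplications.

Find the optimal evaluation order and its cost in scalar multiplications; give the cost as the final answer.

Adjacent pairs: M₁M₂ = 14·33·22 = 10164; M₂M₃ = 33·22·7 = 5082; M₃M₄ = 22·7·29 = 4466; M₄M₅ = 7·29·18 = 3654.
Length 3: M₁..M₃: k=1: 0+5082+14·33·7=8316; k=2: 10164+0+14·22·7=12320 → min 8316 | M₂..M₄: k=2: 0+4466+33·22·29=25520; k=3: 5082+0+33·7·29=11781 → min 11781 | M₃..M₅: k=3: 0+3654+22·7·18=6426; k=4: 4466+0+22·29·18=15950 → min 6426.
Length 4: M₁..M₄: k=1: 0+11781+14·33·29=25179; k=2: 10164+4466+14·22·29=23562; k=3: 8316+0+14·7·29=11158 → min 11158 | M₂..M₅: k=2: 0+6426+33·22·18=19494; k=3: 5082+3654+33·7·18=12894; k=4: 11781+0+33·29·18=29007 → min 12894.
Length 5: M₁..M₅: k=1: 0+12894+14·33·18=21210; k=2: 10164+6426+14·22·18=22134; k=3: 8316+3654+14·7·18=13734; k=4: 11158+0+14·29·18=18466 → min 13734.
Optimal parenthesization: ((M₁(M₂M₃))(M₄M₅)) with cost 13734.

13734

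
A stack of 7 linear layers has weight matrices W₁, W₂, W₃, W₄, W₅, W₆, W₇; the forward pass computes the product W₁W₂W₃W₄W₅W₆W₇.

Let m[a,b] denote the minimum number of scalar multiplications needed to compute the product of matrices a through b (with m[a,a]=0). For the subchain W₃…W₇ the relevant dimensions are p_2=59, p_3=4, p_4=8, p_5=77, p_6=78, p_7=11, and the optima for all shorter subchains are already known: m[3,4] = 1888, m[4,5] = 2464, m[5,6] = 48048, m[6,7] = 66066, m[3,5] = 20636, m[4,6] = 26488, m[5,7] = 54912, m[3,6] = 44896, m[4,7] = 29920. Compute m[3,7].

32516

m[3,7] = min over k∈[3,6] of m[3,k]+m[k+1,7]+p_{2}·p_k·p_{7}.
k=3: 0 + 29920 + 59·4·11 = 32516; k=4: 1888 + 54912 + 59·8·11 = 61992; k=5: 20636 + 66066 + 59·77·11 = 136675; k=6: 44896 + 0 + 59·78·11 = 95518.
Minimum: 32516 at k=3.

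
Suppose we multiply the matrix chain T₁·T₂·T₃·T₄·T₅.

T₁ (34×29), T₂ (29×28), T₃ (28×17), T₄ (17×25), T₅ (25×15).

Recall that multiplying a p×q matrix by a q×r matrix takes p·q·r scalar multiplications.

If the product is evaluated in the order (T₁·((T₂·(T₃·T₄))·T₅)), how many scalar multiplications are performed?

(T₃·T₄): 28×17 by 17×25 → 28×25, cost 28·17·25 = 11900
(T₂·(T₃·T₄)): 29×28 by 28×25 → 29×25, cost 29·28·25 = 20300; cumulative 32200
((T₂·(T₃·T₄))·T₅): 29×25 by 25×15 → 29×15, cost 29·25·15 = 10875; cumulative 43075
(T₁·((T₂·(T₃·T₄))·T₅)): 34×29 by 29×15 → 34×15, cost 34·29·15 = 14790; cumulative 57865
Total: 57865 scalar multiplications.

57865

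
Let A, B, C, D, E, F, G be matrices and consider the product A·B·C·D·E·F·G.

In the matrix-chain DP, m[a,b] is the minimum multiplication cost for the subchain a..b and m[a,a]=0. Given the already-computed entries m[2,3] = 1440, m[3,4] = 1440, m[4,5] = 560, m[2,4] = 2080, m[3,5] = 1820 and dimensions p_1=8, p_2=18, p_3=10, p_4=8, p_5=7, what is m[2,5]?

m[2,5] = min over k∈[2,4] of m[2,k]+m[k+1,5]+p_{1}·p_k·p_{5}.
k=2: 0 + 1820 + 8·18·7 = 2828; k=3: 1440 + 560 + 8·10·7 = 2560; k=4: 2080 + 0 + 8·8·7 = 2528.
Minimum: 2528 at k=4.

2528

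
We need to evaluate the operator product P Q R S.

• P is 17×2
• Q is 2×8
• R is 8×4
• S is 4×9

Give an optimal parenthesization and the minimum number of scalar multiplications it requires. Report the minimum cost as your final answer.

Adjacent pairs: PQ = 17·2·8 = 272; QR = 2·8·4 = 64; RS = 8·4·9 = 288.
Length 3: P..R: k=1: 0+64+17·2·4=200; k=2: 272+0+17·8·4=816 → min 200 | Q..S: k=2: 0+288+2·8·9=432; k=3: 64+0+2·4·9=136 → min 136.
Length 4: P..S: k=1: 0+136+17·2·9=442; k=2: 272+288+17·8·9=1784; k=3: 200+0+17·4·9=812 → min 442.
Optimal parenthesization: (P ((Q R) S)) with cost 442.

442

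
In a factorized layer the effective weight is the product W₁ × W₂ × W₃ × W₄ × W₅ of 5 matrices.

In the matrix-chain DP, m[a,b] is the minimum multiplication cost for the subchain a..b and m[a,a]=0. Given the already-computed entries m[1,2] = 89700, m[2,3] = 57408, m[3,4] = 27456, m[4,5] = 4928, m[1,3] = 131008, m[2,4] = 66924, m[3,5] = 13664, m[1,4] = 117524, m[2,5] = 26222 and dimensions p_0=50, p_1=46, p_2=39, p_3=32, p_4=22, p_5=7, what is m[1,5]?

m[1,5] = min over k∈[1,4] of m[1,k]+m[k+1,5]+p_{0}·p_k·p_{5}.
k=1: 0 + 26222 + 50·46·7 = 42322; k=2: 89700 + 13664 + 50·39·7 = 117014; k=3: 131008 + 4928 + 50·32·7 = 147136; k=4: 117524 + 0 + 50·22·7 = 125224.
Minimum: 42322 at k=1.

42322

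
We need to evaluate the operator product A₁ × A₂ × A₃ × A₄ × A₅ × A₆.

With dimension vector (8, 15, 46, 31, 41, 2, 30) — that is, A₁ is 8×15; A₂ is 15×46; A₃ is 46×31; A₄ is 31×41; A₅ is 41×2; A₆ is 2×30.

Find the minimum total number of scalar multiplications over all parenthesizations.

7494

Adjacent pairs: A₁A₂ = 8·15·46 = 5520; A₂A₃ = 15·46·31 = 21390; A₃A₄ = 46·31·41 = 58466; A₄A₅ = 31·41·2 = 2542; A₅A₆ = 41·2·30 = 2460.
Length 3: A₁..A₃: k=1: 0+21390+8·15·31=25110; k=2: 5520+0+8·46·31=16928 → min 16928 | A₂..A₄: k=2: 0+58466+15·46·41=86756; k=3: 21390+0+15·31·41=40455 → min 40455 | A₃..A₅: k=3: 0+2542+46·31·2=5394; k=4: 58466+0+46·41·2=62238 → min 5394 | A₄..A₆: k=4: 0+2460+31·41·30=40590; k=5: 2542+0+31·2·30=4402 → min 4402.
Length 4: A₁..A₄: k=1: 0+40455+8·15·41=45375; k=2: 5520+58466+8·46·41=79074; k=3: 16928+0+8·31·41=27096 → min 27096 | A₂..A₅: k=2: 0+5394+15·46·2=6774; k=3: 21390+2542+15·31·2=24862; k=4: 40455+0+15·41·2=41685 → min 6774 | A₃..A₆: k=3: 0+4402+46·31·30=47182; k=4: 58466+2460+46·41·30=117506; k=5: 5394+0+46·2·30=8154 → min 8154.
Length 5: A₁..A₅: k=1: 0+6774+8·15·2=7014; k=2: 5520+5394+8·46·2=11650; k=3: 16928+2542+8·31·2=19966; k=4: 27096+0+8·41·2=27752 → min 7014 | A₂..A₆: k=2: 0+8154+15·46·30=28854; k=3: 21390+4402+15·31·30=39742; k=4: 40455+2460+15·41·30=61365; k=5: 6774+0+15·2·30=7674 → min 7674.
Length 6: A₁..A₆: k=1: 0+7674+8·15·30=11274; k=2: 5520+8154+8·46·30=24714; k=3: 16928+4402+8·31·30=28770; k=4: 27096+2460+8·41·30=39396; k=5: 7014+0+8·2·30=7494 → min 7494.
Optimal order: ((A₁ × (A₂ × (A₃ × (A₄ × A₅)))) × A₆) with cost 7494.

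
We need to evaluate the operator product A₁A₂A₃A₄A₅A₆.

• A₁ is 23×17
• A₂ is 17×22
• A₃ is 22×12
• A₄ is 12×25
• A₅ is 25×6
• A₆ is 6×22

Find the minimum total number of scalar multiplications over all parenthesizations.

11010

Adjacent pairs: A₁A₂ = 23·17·22 = 8602; A₂A₃ = 17·22·12 = 4488; A₃A₄ = 22·12·25 = 6600; A₄A₅ = 12·25·6 = 1800; A₅A₆ = 25·6·22 = 3300.
Length 3: A₁..A₃: k=1: 0+4488+23·17·12=9180; k=2: 8602+0+23·22·12=14674 → min 9180 | A₂..A₄: k=2: 0+6600+17·22·25=15950; k=3: 4488+0+17·12·25=9588 → min 9588 | A₃..A₅: k=3: 0+1800+22·12·6=3384; k=4: 6600+0+22·25·6=9900 → min 3384 | A₄..A₆: k=4: 0+3300+12·25·22=9900; k=5: 1800+0+12·6·22=3384 → min 3384.
Length 4: A₁..A₄: k=1: 0+9588+23·17·25=19363; k=2: 8602+6600+23·22·25=27852; k=3: 9180+0+23·12·25=16080 → min 16080 | A₂..A₅: k=2: 0+3384+17·22·6=5628; k=3: 4488+1800+17·12·6=7512; k=4: 9588+0+17·25·6=12138 → min 5628 | A₃..A₆: k=3: 0+3384+22·12·22=9192; k=4: 6600+3300+22·25·22=22000; k=5: 3384+0+22·6·22=6288 → min 6288.
Length 5: A₁..A₅: k=1: 0+5628+23·17·6=7974; k=2: 8602+3384+23·22·6=15022; k=3: 9180+1800+23·12·6=12636; k=4: 16080+0+23·25·6=19530 → min 7974 | A₂..A₆: k=2: 0+6288+17·22·22=14516; k=3: 4488+3384+17·12·22=12360; k=4: 9588+3300+17·25·22=22238; k=5: 5628+0+17·6·22=7872 → min 7872.
Length 6: A₁..A₆: k=1: 0+7872+23·17·22=16474; k=2: 8602+6288+23·22·22=26022; k=3: 9180+3384+23·12·22=18636; k=4: 16080+3300+23·25·22=32030; k=5: 7974+0+23·6·22=11010 → min 11010.
Optimal order: ((A₁(A₂(A₃(A₄A₅))))A₆) with cost 11010.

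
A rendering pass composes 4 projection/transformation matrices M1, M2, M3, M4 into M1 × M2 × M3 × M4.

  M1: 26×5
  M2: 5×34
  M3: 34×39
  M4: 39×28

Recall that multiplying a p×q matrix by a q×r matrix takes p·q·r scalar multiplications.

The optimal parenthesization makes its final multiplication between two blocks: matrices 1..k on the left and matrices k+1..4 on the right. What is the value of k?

Adjacent pairs: M1M2 = 26·5·34 = 4420; M2M3 = 5·34·39 = 6630; M3M4 = 34·39·28 = 37128.
Length 3: M1..M3: k=1: 0+6630+26·5·39=11700; k=2: 4420+0+26·34·39=38896 → min 11700 | M2..M4: k=2: 0+37128+5·34·28=41888; k=3: 6630+0+5·39·28=12090 → min 12090.
Top-level splits: k=1: (M1..M1)·(M2..M4) → 0+12090+26·5·28 = 15730; k=2: (M1..M2)·(M3..M4) → 4420+37128+26·34·28 = 66300; k=3: (M1..M3)·(M4..M4) → 11700+0+26·39·28 = 40092.
Best split is after M1, i.e. k = 1.

1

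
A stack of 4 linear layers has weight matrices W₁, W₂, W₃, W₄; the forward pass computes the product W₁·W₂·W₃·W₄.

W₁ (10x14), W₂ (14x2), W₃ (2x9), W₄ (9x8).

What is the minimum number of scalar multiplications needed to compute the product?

584

Adjacent pairs: W₁W₂ = 10·14·2 = 280; W₂W₃ = 14·2·9 = 252; W₃W₄ = 2·9·8 = 144.
Length 3: W₁..W₃: k=1: 0+252+10·14·9=1512; k=2: 280+0+10·2·9=460 → min 460 | W₂..W₄: k=2: 0+144+14·2·8=368; k=3: 252+0+14·9·8=1260 → min 368.
Length 4: W₁..W₄: k=1: 0+368+10·14·8=1488; k=2: 280+144+10·2·8=584; k=3: 460+0+10·9·8=1180 → min 584.
Optimal order: ((W₁·W₂)·(W₃·W₄)) with cost 584.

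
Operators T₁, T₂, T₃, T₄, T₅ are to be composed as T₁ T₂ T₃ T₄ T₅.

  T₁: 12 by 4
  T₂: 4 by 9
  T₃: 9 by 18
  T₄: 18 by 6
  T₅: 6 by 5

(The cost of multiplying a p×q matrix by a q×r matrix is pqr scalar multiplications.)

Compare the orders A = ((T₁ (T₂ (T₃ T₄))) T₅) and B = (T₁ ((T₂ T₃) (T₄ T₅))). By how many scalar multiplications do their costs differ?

Order A = ((T₁ (T₂ (T₃ T₄))) T₅): (T₃ T₄): 9×18 by 18×6 → 9×6, cost 9·18·6 = 972; (T₂ (T₃ T₄)): 4×9 by 9×6 → 4×6, cost 4·9·6 = 216; cumulative 1188; (T₁ (T₂ (T₃ T₄))): 12×4 by 4×6 → 12×6, cost 12·4·6 = 288; cumulative 1476; ((T₁ (T₂ (T₃ T₄))) T₅): 12×6 by 6×5 → 12×5, cost 12·6·5 = 360; cumulative 1836. Total 1836.
Order B = (T₁ ((T₂ T₃) (T₄ T₅))): (T₂ T₃): 4×9 by 9×18 → 4×18, cost 4·9·18 = 648; (T₄ T₅): 18×6 by 6×5 → 18×5, cost 18·6·5 = 540; ((T₂ T₃) (T₄ T₅)): 4×18 by 18×5 → 4×5, cost 4·18·5 = 360; cumulative 1548; (T₁ ((T₂ T₃) (T₄ T₅))): 12×4 by 4×5 → 12×5, cost 12·4·5 = 240; cumulative 1788. Total 1788.
Difference: |1836 − 1788| = 48.

48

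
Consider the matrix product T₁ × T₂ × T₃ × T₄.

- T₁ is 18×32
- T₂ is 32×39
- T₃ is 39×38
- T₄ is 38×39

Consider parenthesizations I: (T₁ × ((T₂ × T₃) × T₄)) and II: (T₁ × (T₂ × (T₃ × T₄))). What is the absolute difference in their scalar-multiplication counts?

11622

Order I = (T₁ × ((T₂ × T₃) × T₄)): (T₂ × T₃): 32×39 by 39×38 → 32×38, cost 32·39·38 = 47424; ((T₂ × T₃) × T₄): 32×38 by 38×39 → 32×39, cost 32·38·39 = 47424; cumulative 94848; (T₁ × ((T₂ × T₃) × T₄)): 18×32 by 32×39 → 18×39, cost 18·32·39 = 22464; cumulative 117312. Total 117312.
Order II = (T₁ × (T₂ × (T₃ × T₄))): (T₃ × T₄): 39×38 by 38×39 → 39×39, cost 39·38·39 = 57798; (T₂ × (T₃ × T₄)): 32×39 by 39×39 → 32×39, cost 32·39·39 = 48672; cumulative 106470; (T₁ × (T₂ × (T₃ × T₄))): 18×32 by 32×39 → 18×39, cost 18·32·39 = 22464; cumulative 128934. Total 128934.
Difference: |117312 − 128934| = 11622.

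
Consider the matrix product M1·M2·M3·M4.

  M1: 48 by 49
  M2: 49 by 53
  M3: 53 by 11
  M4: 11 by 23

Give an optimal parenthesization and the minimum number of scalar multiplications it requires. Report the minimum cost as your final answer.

Adjacent pairs: M1M2 = 48·49·53 = 124656; M2M3 = 49·53·11 = 28567; M3M4 = 53·11·23 = 13409.
Length 3: M1..M3: k=1: 0+28567+48·49·11=54439; k=2: 124656+0+48·53·11=152640 → min 54439 | M2..M4: k=2: 0+13409+49·53·23=73140; k=3: 28567+0+49·11·23=40964 → min 40964.
Length 4: M1..M4: k=1: 0+40964+48·49·23=95060; k=2: 124656+13409+48·53·23=196577; k=3: 54439+0+48·11·23=66583 → min 66583.
Optimal parenthesization: ((M1·(M2·M3))·M4) with cost 66583.

66583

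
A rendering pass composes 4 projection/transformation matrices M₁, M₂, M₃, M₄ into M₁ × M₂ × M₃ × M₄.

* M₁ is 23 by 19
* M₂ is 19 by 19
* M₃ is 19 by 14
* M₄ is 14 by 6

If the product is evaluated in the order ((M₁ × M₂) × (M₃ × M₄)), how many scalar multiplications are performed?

(M₁ × M₂): 23×19 by 19×19 → 23×19, cost 23·19·19 = 8303
(M₃ × M₄): 19×14 by 14×6 → 19×6, cost 19·14·6 = 1596
((M₁ × M₂) × (M₃ × M₄)): 23×19 by 19×6 → 23×6, cost 23·19·6 = 2622; cumulative 12521
Total: 12521 scalar multiplications.

12521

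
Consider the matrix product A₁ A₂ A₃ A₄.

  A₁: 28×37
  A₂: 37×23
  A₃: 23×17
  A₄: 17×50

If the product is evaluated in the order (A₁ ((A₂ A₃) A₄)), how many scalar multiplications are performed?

(A₂ A₃): 37×23 by 23×17 → 37×17, cost 37·23·17 = 14467
((A₂ A₃) A₄): 37×17 by 17×50 → 37×50, cost 37·17·50 = 31450; cumulative 45917
(A₁ ((A₂ A₃) A₄)): 28×37 by 37×50 → 28×50, cost 28·37·50 = 51800; cumulative 97717
Total: 97717 scalar multiplications.

97717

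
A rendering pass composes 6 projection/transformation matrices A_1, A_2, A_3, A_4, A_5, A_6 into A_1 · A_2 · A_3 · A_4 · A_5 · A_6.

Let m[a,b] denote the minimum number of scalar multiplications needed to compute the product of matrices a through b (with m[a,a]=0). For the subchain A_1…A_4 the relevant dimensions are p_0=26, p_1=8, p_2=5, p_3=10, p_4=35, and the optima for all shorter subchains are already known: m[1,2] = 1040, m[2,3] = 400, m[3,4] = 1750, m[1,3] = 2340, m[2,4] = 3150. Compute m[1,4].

m[1,4] = min over k∈[1,3] of m[1,k]+m[k+1,4]+p_{0}·p_k·p_{4}.
k=1: 0 + 3150 + 26·8·35 = 10430; k=2: 1040 + 1750 + 26·5·35 = 7340; k=3: 2340 + 0 + 26·10·35 = 11440.
Minimum: 7340 at k=2.

7340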